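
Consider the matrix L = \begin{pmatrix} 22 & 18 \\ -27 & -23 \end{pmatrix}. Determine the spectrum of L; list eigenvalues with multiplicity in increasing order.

Characteristic polynomial: p(t) = t^2 + t - 20 = (t - 4)(t + 5).
Roots (with multiplicity): -5, 4.

-5, 4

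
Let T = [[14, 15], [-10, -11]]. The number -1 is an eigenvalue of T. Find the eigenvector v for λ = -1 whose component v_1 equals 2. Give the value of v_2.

-2

T + 1I = [[15, 15], [-10, -10]].
Solving (T + 1I)v = 0 gives the eigenspace spanned by (2, -2).
With v_1 = 2, v = (2, -2), so v_2 = -2.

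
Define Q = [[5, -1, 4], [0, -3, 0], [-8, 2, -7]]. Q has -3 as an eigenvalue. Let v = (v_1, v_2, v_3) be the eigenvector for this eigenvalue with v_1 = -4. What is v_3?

8

Q + 3I = [[8, -1, 4], [0, 0, 0], [-8, 2, -4]].
Solving (Q + 3I)v = 0 gives the eigenspace spanned by (-4, 0, 8).
With v_1 = -4, v = (-4, 0, 8), so v_3 = 8.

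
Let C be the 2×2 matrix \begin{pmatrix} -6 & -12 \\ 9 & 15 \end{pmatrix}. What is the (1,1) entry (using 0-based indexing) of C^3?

Characteristic polynomial: μ^2 - 9μ + 18 = (μ - 6)(μ - 3), so the eigenvalues are 3, 6.
μ=6: eigenvector (1, -1).
μ=3: eigenvector (4, -3).
P = [[1, 4], [-1, -3]], D = diag(6, 3), P⁻¹ = [[-3, -4], [1, 1]].
C³ = P·diag(216, 27)·P⁻¹ = [[-540, -756], [567, 783]].
The requested entry is 783.

783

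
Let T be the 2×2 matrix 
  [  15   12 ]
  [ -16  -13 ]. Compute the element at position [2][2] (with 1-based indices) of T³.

-85

Characteristic polynomial: μ^2 - 2μ - 3 = (μ - 3)(μ + 1), so the eigenvalues are -1, 3.
μ=-1: eigenvector (-3, 4).
μ=3: eigenvector (-1, 1).
P = [[-3, -1], [4, 1]], D = diag(-1, 3), P⁻¹ = [[1, 1], [-4, -3]].
T³ = P·diag(-1, 27)·P⁻¹ = [[111, 84], [-112, -85]].
The requested entry is -85.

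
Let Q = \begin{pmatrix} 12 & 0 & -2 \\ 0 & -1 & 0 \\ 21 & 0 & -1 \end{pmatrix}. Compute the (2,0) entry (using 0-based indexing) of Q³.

1911

Characteristic polynomial: s^3 - 10s^2 + 19s + 30 = (s - 6)(s - 5)(s + 1), so the eigenvalues are -1, 5, 6.
s=-1: eigenvector (0, 1, 0).
s=6: eigenvector (1, 0, 3).
s=5: eigenvector (2, 0, 7).
P = [[0, 1, 2], [1, 0, 0], [0, 3, 7]], D = diag(-1, 6, 5), P⁻¹ = [[0, 1, 0], [7, 0, -2], [-3, 0, 1]].
Q³ = P·diag(-1, 216, 125)·P⁻¹ = [[762, 0, -182], [0, -1, 0], [1911, 0, -421]].
The requested entry is 1911.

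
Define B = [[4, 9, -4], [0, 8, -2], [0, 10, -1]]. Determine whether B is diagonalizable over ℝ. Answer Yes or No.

No

Characteristic polynomial: p(λ) = λ^3 - 11λ^2 + 40λ - 48 = (λ - 4)^2(λ - 3).
λ = 4 has algebraic multiplicity 2; rank(B − 4I) = 2, so geometric multiplicity = 1.
Geometric multiplicity < algebraic multiplicity, so B is not diagonalizable.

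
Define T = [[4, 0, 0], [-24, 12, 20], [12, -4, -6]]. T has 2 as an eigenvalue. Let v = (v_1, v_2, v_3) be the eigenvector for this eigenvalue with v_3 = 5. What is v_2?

-10

T − 2I = [[2, 0, 0], [-24, 10, 20], [12, -4, -8]].
Solving (T − 2I)v = 0 gives the eigenspace spanned by (0, -10, 5).
With v_3 = 5, v = (0, -10, 5), so v_2 = -10.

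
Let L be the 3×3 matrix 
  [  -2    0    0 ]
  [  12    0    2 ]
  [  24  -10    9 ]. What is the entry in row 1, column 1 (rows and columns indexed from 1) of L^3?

-8

Characteristic polynomial: μ^3 - 7μ^2 + 2μ + 40 = (μ - 5)(μ - 4)(μ + 2), so the eigenvalues are -2, 4, 5.
μ=-2: eigenvector (1, -2, -4).
μ=4: eigenvector (0, 1, 2).
μ=5: eigenvector (0, 2, 5).
P = [[1, 0, 0], [-2, 1, 2], [-4, 2, 5]], D = diag(-2, 4, 5), P⁻¹ = [[1, 0, 0], [2, 5, -2], [0, -2, 1]].
L³ = P·diag(-8, 64, 125)·P⁻¹ = [[-8, 0, 0], [144, -180, 122], [288, -610, 369]].
The requested entry is -8.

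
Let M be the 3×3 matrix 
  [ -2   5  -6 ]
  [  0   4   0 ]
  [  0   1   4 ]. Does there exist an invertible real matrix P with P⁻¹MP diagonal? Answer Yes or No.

Characteristic polynomial: p(t) = t^3 - 6t^2 + 32 = (t - 4)^2(t + 2).
t = 4 has algebraic multiplicity 2; rank(M − 4I) = 2, so geometric multiplicity = 1.
Geometric multiplicity < algebraic multiplicity, so M is not diagonalizable.

No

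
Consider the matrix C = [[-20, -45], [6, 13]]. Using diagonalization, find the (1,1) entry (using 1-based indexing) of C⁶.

93430

Characteristic polynomial: t^2 + 7t + 10 = (t + 2)(t + 5), so the eigenvalues are -5, -2.
t=-2: eigenvector (-5, 2).
t=-5: eigenvector (-3, 1).
P = [[-5, -3], [2, 1]], D = diag(-2, -5), P⁻¹ = [[1, 3], [-2, -5]].
C⁶ = P·diag(64, 15625)·P⁻¹ = [[93430, 233415], [-31122, -77741]].
The requested entry is 93430.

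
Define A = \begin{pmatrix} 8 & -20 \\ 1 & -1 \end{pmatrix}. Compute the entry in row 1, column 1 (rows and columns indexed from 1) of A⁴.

956

Characteristic polynomial: t^2 - 7t + 12 = (t - 4)(t - 3), so the eigenvalues are 3, 4.
t=3: eigenvector (4, 1).
t=4: eigenvector (5, 1).
P = [[4, 5], [1, 1]], D = diag(3, 4), P⁻¹ = [[-1, 5], [1, -4]].
A⁴ = P·diag(81, 256)·P⁻¹ = [[956, -3500], [175, -619]].
The requested entry is 956.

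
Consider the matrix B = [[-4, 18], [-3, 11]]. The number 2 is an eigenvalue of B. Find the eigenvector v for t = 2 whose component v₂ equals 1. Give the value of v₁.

B − 2I = [[-6, 18], [-3, 9]].
Solving (B − 2I)v = 0 gives the eigenspace spanned by (3, 1).
With v₂ = 1, v = (3, 1), so v₁ = 3.

3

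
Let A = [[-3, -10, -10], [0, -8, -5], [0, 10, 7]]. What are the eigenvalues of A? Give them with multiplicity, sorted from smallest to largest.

-3, -3, 2

Characteristic polynomial: p(s) = s^3 + 4s^2 - 3s - 18 = (s - 2)(s + 3)^2.
Roots (with multiplicity): -3, -3, 2.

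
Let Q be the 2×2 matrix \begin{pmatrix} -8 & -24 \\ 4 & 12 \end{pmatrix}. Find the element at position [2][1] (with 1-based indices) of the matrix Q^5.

Characteristic polynomial: s^2 - 4s = s(s - 4), so the eigenvalues are 0, 4.
s=4: eigenvector (-2, 1).
s=0: eigenvector (-3, 1).
P = [[-2, -3], [1, 1]], D = diag(4, 0), P⁻¹ = [[1, 3], [-1, -2]].
Q⁵ = P·diag(1024, 0)·P⁻¹ = [[-2048, -6144], [1024, 3072]].
The requested entry is 1024.

1024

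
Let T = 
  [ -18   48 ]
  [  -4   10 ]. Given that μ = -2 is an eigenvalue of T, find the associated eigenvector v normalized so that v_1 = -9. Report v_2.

T + 2I = [[-16, 48], [-4, 12]].
Solving (T + 2I)v = 0 gives the eigenspace spanned by (-9, -3).
With v_1 = -9, v = (-9, -3), so v_2 = -3.

-3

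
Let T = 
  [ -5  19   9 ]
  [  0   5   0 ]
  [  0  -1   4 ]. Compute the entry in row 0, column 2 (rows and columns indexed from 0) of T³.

189

Characteristic polynomial: s^3 - 4s^2 - 25s + 100 = (s - 5)(s - 4)(s + 5), so the eigenvalues are -5, 4, 5.
s=-5: eigenvector (1, 0, 0).
s=5: eigenvector (1, 1, -1).
s=4: eigenvector (1, 0, 1).
P = [[1, 1, 1], [0, 1, 0], [0, -1, 1]], D = diag(-5, 5, 4), P⁻¹ = [[1, -2, -1], [0, 1, 0], [0, 1, 1]].
T³ = P·diag(-125, 125, 64)·P⁻¹ = [[-125, 439, 189], [0, 125, 0], [0, -61, 64]].
The requested entry is 189.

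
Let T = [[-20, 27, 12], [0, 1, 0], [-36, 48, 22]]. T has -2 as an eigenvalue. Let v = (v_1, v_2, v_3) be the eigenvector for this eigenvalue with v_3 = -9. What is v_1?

T + 2I = [[-18, 27, 12], [0, 3, 0], [-36, 48, 24]].
Solving (T + 2I)v = 0 gives the eigenspace spanned by (-6, 0, -9).
With v_3 = -9, v = (-6, 0, -9), so v_1 = -6.

-6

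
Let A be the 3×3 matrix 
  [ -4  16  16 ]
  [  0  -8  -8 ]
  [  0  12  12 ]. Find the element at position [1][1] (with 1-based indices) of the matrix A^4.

Characteristic polynomial: r^3 - 16r = r(r - 4)(r + 4), so the eigenvalues are -4, 0, 4.
r=-4: eigenvector (1, 0, 0).
r=4: eigenvector (2, -2, 3).
r=0: eigenvector (0, 1, -1).
P = [[1, 2, 0], [0, -2, 1], [0, 3, -1]], D = diag(-4, 4, 0), P⁻¹ = [[1, -2, -2], [0, 1, 1], [0, 3, 2]].
A⁴ = P·diag(256, 256, 0)·P⁻¹ = [[256, 0, 0], [0, -512, -512], [0, 768, 768]].
The requested entry is 256.

256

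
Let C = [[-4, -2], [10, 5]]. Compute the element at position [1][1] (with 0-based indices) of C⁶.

5

Characteristic polynomial: s^2 - s = s(s - 1), so the eigenvalues are 0, 1.
s=0: eigenvector (1, -2).
s=1: eigenvector (-2, 5).
P = [[1, -2], [-2, 5]], D = diag(0, 1), P⁻¹ = [[5, 2], [2, 1]].
C⁶ = P·diag(0, 1)·P⁻¹ = [[-4, -2], [10, 5]].
The requested entry is 5.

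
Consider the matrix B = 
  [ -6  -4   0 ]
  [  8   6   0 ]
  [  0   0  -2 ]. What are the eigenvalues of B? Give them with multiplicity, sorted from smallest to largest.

-2, -2, 2

Characteristic polynomial: p(s) = s^3 + 2s^2 - 4s - 8 = (s - 2)(s + 2)^2.
Roots (with multiplicity): -2, -2, 2.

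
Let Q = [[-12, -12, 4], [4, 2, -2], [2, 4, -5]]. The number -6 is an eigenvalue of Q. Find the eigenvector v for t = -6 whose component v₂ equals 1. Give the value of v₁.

-2

Q + 6I = [[-6, -12, 4], [4, 8, -2], [2, 4, 1]].
Solving (Q + 6I)v = 0 gives the eigenspace spanned by (-2, 1, 0).
With v₂ = 1, v = (-2, 1, 0), so v₁ = -2.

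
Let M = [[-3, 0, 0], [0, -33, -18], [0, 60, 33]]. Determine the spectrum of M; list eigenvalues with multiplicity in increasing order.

-3, -3, 3

Characteristic polynomial: p(λ) = λ^3 + 3λ^2 - 9λ - 27 = (λ - 3)(λ + 3)^2.
Roots (with multiplicity): -3, -3, 3.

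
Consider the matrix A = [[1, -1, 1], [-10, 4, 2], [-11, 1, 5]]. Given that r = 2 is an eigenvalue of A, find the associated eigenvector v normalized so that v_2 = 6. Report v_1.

A − 2I = [[-1, -1, 1], [-10, 2, 2], [-11, 1, 3]].
Solving (A − 2I)v = 0 gives the eigenspace spanned by (3, 6, 9).
With v_2 = 6, v = (3, 6, 9), so v_1 = 3.

3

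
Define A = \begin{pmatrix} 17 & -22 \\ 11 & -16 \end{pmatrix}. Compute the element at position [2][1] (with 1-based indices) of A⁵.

Characteristic polynomial: s^2 - s - 30 = (s - 6)(s + 5), so the eigenvalues are -5, 6.
s=6: eigenvector (2, 1).
s=-5: eigenvector (-1, -1).
P = [[2, -1], [1, -1]], D = diag(6, -5), P⁻¹ = [[1, -1], [1, -2]].
A⁵ = P·diag(7776, -3125)·P⁻¹ = [[18677, -21802], [10901, -14026]].
The requested entry is 10901.

10901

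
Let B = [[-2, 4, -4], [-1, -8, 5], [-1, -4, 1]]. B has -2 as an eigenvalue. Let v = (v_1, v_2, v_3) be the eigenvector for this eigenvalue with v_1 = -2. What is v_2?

B + 2I = [[0, 4, -4], [-1, -6, 5], [-1, -4, 3]].
Solving (B + 2I)v = 0 gives the eigenspace spanned by (-2, 2, 2).
With v_1 = -2, v = (-2, 2, 2), so v_2 = 2.

2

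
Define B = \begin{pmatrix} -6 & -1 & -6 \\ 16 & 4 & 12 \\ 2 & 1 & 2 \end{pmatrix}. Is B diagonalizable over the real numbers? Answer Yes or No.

No

Characteristic polynomial: p(t) = t^3 - 12t + 16 = (t - 2)^2(t + 4).
t = 2 has algebraic multiplicity 2; rank(B − 2I) = 2, so geometric multiplicity = 1.
Geometric multiplicity < algebraic multiplicity, so B is not diagonalizable.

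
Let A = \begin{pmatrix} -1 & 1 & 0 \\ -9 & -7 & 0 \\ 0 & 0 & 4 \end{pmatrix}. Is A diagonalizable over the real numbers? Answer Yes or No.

Characteristic polynomial: p(r) = r^3 + 4r^2 - 16r - 64 = (r - 4)(r + 4)^2.
r = -4 has algebraic multiplicity 2; rank(A + 4I) = 2, so geometric multiplicity = 1.
Geometric multiplicity < algebraic multiplicity, so A is not diagonalizable.

No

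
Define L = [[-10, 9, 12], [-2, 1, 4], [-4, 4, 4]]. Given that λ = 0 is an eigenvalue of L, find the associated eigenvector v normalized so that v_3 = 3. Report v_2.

L = [[-10, 9, 12], [-2, 1, 4], [-4, 4, 4]].
Solving (L)v = 0 gives the eigenspace spanned by (9, 6, 3).
With v_3 = 3, v = (9, 6, 3), so v_2 = 6.

6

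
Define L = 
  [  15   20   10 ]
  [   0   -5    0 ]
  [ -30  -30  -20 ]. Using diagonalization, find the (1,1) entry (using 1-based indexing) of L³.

375

Characteristic polynomial: s^3 + 10s^2 + 25s = s(s + 5)^2, so the eigenvalues are -5, -5, 0.
s=-5: eigenvector (0, 1, -2).
s=-5: eigenvector (1, 0, -2).
s=0: eigenvector (2, 0, -3).
P = [[0, 1, 2], [1, 0, 0], [-2, -2, -3]], D = diag(-5, -5, 0), P⁻¹ = [[0, 1, 0], [-3, -4, -2], [2, 2, 1]].
L³ = P·diag(-125, -125, 0)·P⁻¹ = [[375, 500, 250], [0, -125, 0], [-750, -750, -500]].
The requested entry is 375.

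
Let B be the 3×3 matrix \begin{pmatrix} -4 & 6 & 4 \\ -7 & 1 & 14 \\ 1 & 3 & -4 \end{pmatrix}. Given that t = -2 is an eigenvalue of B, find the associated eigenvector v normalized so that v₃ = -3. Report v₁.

B + 2I = [[-2, 6, 4], [-7, 3, 14], [1, 3, -2]].
Solving (B + 2I)v = 0 gives the eigenspace spanned by (-6, 0, -3).
With v₃ = -3, v = (-6, 0, -3), so v₁ = -6.

-6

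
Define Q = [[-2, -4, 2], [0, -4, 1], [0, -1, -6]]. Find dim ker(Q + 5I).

Q + 5I = [[3, -4, 2], [0, 1, 1], [0, -1, -1]].
This matrix has rank 2, so its null space has dimension 3 − 2 = 1.

1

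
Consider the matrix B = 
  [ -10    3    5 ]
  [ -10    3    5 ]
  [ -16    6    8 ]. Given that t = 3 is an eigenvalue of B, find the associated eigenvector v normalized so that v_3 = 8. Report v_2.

B − 3I = [[-13, 3, 5], [-10, 0, 5], [-16, 6, 5]].
Solving (B − 3I)v = 0 gives the eigenspace spanned by (4, 4, 8).
With v_3 = 8, v = (4, 4, 8), so v_2 = 4.

4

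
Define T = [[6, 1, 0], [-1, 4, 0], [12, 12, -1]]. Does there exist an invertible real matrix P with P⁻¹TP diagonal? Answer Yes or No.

No

Characteristic polynomial: p(λ) = λ^3 - 9λ^2 + 15λ + 25 = (λ - 5)^2(λ + 1).
λ = 5 has algebraic multiplicity 2; rank(T − 5I) = 2, so geometric multiplicity = 1.
Geometric multiplicity < algebraic multiplicity, so T is not diagonalizable.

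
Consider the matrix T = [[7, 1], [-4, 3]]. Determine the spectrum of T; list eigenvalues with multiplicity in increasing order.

5, 5

Characteristic polynomial: p(μ) = μ^2 - 10μ + 25 = (μ - 5)^2.
Roots (with multiplicity): 5, 5.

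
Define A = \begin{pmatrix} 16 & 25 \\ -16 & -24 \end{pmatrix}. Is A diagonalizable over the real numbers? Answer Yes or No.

No

Characteristic polynomial: p(r) = r^2 + 8r + 16 = (r + 4)^2.
r = -4 has algebraic multiplicity 2; rank(A + 4I) = 1, so geometric multiplicity = 1.
Geometric multiplicity < algebraic multiplicity, so A is not diagonalizable.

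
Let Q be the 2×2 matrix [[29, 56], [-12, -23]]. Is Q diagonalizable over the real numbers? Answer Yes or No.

Characteristic polynomial: p(t) = t^2 - 6t + 5 = (t - 5)(t - 1).
All 2 eigenvalues are distinct, so Q is diagonalizable.

Yes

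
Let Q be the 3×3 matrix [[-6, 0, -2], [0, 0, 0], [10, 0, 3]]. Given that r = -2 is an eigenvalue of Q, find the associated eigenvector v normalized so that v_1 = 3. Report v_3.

-6

Q + 2I = [[-4, 0, -2], [0, 2, 0], [10, 0, 5]].
Solving (Q + 2I)v = 0 gives the eigenspace spanned by (3, 0, -6).
With v_1 = 3, v = (3, 0, -6), so v_3 = -6.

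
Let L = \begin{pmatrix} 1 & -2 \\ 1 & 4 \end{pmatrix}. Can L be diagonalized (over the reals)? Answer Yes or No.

Characteristic polynomial: p(t) = t^2 - 5t + 6 = (t - 3)(t - 2).
All 2 eigenvalues are distinct, so L is diagonalizable.

Yes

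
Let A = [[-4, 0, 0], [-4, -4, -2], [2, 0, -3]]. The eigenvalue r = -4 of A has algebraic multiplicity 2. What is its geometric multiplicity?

A + 4I = [[0, 0, 0], [-4, 0, -2], [2, 0, 1]].
This matrix has rank 1, so its null space has dimension 3 − 1 = 2.

2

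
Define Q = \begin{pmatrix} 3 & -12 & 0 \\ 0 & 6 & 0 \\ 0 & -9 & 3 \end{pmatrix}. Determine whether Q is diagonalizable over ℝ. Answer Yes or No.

Characteristic polynomial: p(λ) = λ^3 - 12λ^2 + 45λ - 54 = (λ - 6)(λ - 3)^2.
λ = 3 has algebraic multiplicity 2; rank(Q − 3I) = 1, so geometric multiplicity = 2.
Every eigenvalue has geometric = algebraic multiplicity, so Q is diagonalizable.

Yes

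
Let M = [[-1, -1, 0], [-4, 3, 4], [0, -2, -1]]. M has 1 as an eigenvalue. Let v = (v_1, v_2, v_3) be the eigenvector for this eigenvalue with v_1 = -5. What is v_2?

M − 1I = [[-2, -1, 0], [-4, 2, 4], [0, -2, -2]].
Solving (M − 1I)v = 0 gives the eigenspace spanned by (-5, 10, -10).
With v_1 = -5, v = (-5, 10, -10), so v_2 = 10.

10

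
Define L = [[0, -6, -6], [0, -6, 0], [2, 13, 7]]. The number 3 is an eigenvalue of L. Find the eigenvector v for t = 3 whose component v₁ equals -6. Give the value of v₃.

3

L − 3I = [[-3, -6, -6], [0, -9, 0], [2, 13, 4]].
Solving (L − 3I)v = 0 gives the eigenspace spanned by (-6, 0, 3).
With v₁ = -6, v = (-6, 0, 3), so v₃ = 3.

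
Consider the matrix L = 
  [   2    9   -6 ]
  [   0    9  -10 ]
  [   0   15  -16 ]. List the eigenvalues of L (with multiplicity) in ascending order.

Characteristic polynomial: p(λ) = λ^3 + 5λ^2 - 8λ - 12 = (λ - 2)(λ + 1)(λ + 6).
Roots (with multiplicity): -6, -1, 2.

-6, -1, 2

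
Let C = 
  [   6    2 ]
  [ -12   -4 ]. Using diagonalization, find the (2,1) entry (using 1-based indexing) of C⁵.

Characteristic polynomial: t^2 - 2t = t(t - 2), so the eigenvalues are 0, 2.
t=2: eigenvector (1, -2).
t=0: eigenvector (1, -3).
P = [[1, 1], [-2, -3]], D = diag(2, 0), P⁻¹ = [[3, 1], [-2, -1]].
C⁵ = P·diag(32, 0)·P⁻¹ = [[96, 32], [-192, -64]].
The requested entry is -192.

-192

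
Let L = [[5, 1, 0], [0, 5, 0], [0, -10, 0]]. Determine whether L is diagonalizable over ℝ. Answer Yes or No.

No

Characteristic polynomial: p(λ) = λ^3 - 10λ^2 + 25λ = λ(λ - 5)^2.
λ = 5 has algebraic multiplicity 2; rank(L − 5I) = 2, so geometric multiplicity = 1.
Geometric multiplicity < algebraic multiplicity, so L is not diagonalizable.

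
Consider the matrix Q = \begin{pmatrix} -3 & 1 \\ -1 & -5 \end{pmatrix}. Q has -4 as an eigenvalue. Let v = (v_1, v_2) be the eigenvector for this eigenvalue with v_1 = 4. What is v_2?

Q + 4I = [[1, 1], [-1, -1]].
Solving (Q + 4I)v = 0 gives the eigenspace spanned by (4, -4).
With v_1 = 4, v = (4, -4), so v_2 = -4.

-4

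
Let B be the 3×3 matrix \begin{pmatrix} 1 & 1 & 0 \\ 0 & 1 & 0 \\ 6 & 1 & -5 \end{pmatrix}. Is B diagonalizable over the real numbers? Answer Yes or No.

No

Characteristic polynomial: p(t) = t^3 + 3t^2 - 9t + 5 = (t - 1)^2(t + 5).
t = 1 has algebraic multiplicity 2; rank(B − 1I) = 2, so geometric multiplicity = 1.
Geometric multiplicity < algebraic multiplicity, so B is not diagonalizable.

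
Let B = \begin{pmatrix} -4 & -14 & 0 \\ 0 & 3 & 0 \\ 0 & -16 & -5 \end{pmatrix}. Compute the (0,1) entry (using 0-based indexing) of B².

14

Characteristic polynomial: s^3 + 6s^2 - 7s - 60 = (s - 3)(s + 4)(s + 5), so the eigenvalues are -5, -4, 3.
s=-4: eigenvector (1, 0, 0).
s=3: eigenvector (-2, 1, -2).
s=-5: eigenvector (0, 0, 1).
P = [[1, -2, 0], [0, 1, 0], [0, -2, 1]], D = diag(-4, 3, -5), P⁻¹ = [[1, 2, 0], [0, 1, 0], [0, 2, 1]].
B² = P·diag(16, 9, 25)·P⁻¹ = [[16, 14, 0], [0, 9, 0], [0, 32, 25]].
The requested entry is 14.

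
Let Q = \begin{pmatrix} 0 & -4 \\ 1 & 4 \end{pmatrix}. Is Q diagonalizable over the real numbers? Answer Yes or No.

Characteristic polynomial: p(t) = t^2 - 4t + 4 = (t - 2)^2.
t = 2 has algebraic multiplicity 2; rank(Q − 2I) = 1, so geometric multiplicity = 1.
Geometric multiplicity < algebraic multiplicity, so Q is not diagonalizable.

No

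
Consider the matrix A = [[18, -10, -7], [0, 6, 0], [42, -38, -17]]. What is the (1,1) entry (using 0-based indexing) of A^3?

Characteristic polynomial: t^3 - 7t^2 - 6t + 72 = (t - 6)(t - 4)(t + 3), so the eigenvalues are -3, 4, 6.
t=4: eigenvector (1, 0, 2).
t=6: eigenvector (2, 1, 2).
t=-3: eigenvector (1, 0, 3).
P = [[1, 2, 1], [0, 1, 0], [2, 2, 3]], D = diag(4, 6, -3), P⁻¹ = [[3, -4, -1], [0, 1, 0], [-2, 2, 1]].
A³ = P·diag(64, 216, -27)·P⁻¹ = [[246, 122, -91], [0, 216, 0], [546, -242, -209]].
The requested entry is 216.

216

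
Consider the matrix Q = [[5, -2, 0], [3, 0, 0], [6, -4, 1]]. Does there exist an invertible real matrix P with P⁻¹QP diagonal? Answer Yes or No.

Characteristic polynomial: p(s) = s^3 - 6s^2 + 11s - 6 = (s - 3)(s - 2)(s - 1).
All 3 eigenvalues are distinct, so Q is diagonalizable.

Yes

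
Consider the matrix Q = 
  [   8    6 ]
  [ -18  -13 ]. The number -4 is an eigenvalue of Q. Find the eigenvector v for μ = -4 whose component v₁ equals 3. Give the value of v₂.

-6

Q + 4I = [[12, 6], [-18, -9]].
Solving (Q + 4I)v = 0 gives the eigenspace spanned by (3, -6).
With v₁ = 3, v = (3, -6), so v₂ = -6.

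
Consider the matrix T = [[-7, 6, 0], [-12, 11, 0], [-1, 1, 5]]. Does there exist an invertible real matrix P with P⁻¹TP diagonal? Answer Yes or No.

Characteristic polynomial: p(r) = r^3 - 9r^2 + 15r + 25 = (r - 5)^2(r + 1).
r = 5 has algebraic multiplicity 2; rank(T − 5I) = 2, so geometric multiplicity = 1.
Geometric multiplicity < algebraic multiplicity, so T is not diagonalizable.

No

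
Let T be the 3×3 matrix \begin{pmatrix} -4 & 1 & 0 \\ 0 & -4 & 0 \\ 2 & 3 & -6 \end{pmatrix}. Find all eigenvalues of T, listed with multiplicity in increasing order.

-6, -4, -4

Characteristic polynomial: p(s) = s^3 + 14s^2 + 64s + 96 = (s + 4)^2(s + 6).
Roots (with multiplicity): -6, -4, -4.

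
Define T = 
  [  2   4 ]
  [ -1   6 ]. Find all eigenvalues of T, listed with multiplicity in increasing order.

Characteristic polynomial: p(μ) = μ^2 - 8μ + 16 = (μ - 4)^2.
Roots (with multiplicity): 4, 4.

4, 4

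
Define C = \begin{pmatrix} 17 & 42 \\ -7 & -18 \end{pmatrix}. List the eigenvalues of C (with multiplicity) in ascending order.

-4, 3

Characteristic polynomial: p(μ) = μ^2 + μ - 12 = (μ - 3)(μ + 4).
Roots (with multiplicity): -4, 3.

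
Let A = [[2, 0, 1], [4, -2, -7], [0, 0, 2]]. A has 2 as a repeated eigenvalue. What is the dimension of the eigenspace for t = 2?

A − 2I = [[0, 0, 1], [4, -4, -7], [0, 0, 0]].
This matrix has rank 2, so its null space has dimension 3 − 2 = 1.

1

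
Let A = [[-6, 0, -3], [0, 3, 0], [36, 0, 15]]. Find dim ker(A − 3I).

A − 3I = [[-9, 0, -3], [0, 0, 0], [36, 0, 12]].
This matrix has rank 1, so its null space has dimension 3 − 1 = 2.

2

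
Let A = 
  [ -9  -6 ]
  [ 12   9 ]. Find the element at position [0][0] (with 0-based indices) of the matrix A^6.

Characteristic polynomial: μ^2 - 9 = (μ - 3)(μ + 3), so the eigenvalues are -3, 3.
μ=-3: eigenvector (1, -1).
μ=3: eigenvector (-1, 2).
P = [[1, -1], [-1, 2]], D = diag(-3, 3), P⁻¹ = [[2, 1], [1, 1]].
A⁶ = P·diag(729, 729)·P⁻¹ = [[729, 0], [0, 729]].
The requested entry is 729.

729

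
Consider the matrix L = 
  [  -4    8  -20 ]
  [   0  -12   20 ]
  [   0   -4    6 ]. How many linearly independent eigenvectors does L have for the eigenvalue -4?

L + 4I = [[0, 8, -20], [0, -8, 20], [0, -4, 10]].
This matrix has rank 1, so its null space has dimension 3 − 1 = 2.

2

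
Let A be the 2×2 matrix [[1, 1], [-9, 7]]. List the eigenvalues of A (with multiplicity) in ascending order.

4, 4

Characteristic polynomial: p(r) = r^2 - 8r + 16 = (r - 4)^2.
Roots (with multiplicity): 4, 4.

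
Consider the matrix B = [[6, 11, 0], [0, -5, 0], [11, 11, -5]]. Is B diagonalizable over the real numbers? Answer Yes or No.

Characteristic polynomial: p(λ) = λ^3 + 4λ^2 - 35λ - 150 = (λ - 6)(λ + 5)^2.
λ = -5 has algebraic multiplicity 2; rank(B + 5I) = 1, so geometric multiplicity = 2.
Every eigenvalue has geometric = algebraic multiplicity, so B is diagonalizable.

Yes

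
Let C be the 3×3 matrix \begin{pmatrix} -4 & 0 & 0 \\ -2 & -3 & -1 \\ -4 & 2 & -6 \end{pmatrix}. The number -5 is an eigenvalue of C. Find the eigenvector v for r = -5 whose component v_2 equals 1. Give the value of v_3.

2

C + 5I = [[1, 0, 0], [-2, 2, -1], [-4, 2, -1]].
Solving (C + 5I)v = 0 gives the eigenspace spanned by (0, 1, 2).
With v_2 = 1, v = (0, 1, 2), so v_3 = 2.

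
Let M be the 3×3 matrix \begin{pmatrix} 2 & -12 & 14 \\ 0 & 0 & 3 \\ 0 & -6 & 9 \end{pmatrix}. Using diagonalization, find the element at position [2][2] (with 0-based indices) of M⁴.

2511

Characteristic polynomial: t^3 - 11t^2 + 36t - 36 = (t - 6)(t - 3)(t - 2), so the eigenvalues are 2, 3, 6.
t=2: eigenvector (1, 0, 0).
t=6: eigenvector (-4, -1, -2).
t=3: eigenvector (2, 1, 1).
P = [[1, -4, 2], [0, -1, 1], [0, -2, 1]], D = diag(2, 6, 3), P⁻¹ = [[1, 0, -2], [0, 1, -1], [0, 2, -1]].
M⁴ = P·diag(16, 1296, 81)·P⁻¹ = [[16, -4860, 4990], [0, -1134, 1215], [0, -2430, 2511]].
The requested entry is 2511.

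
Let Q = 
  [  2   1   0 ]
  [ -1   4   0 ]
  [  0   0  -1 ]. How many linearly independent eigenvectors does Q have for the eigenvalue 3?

1

Q − 3I = [[-1, 1, 0], [-1, 1, 0], [0, 0, -4]].
This matrix has rank 2, so its null space has dimension 3 − 2 = 1.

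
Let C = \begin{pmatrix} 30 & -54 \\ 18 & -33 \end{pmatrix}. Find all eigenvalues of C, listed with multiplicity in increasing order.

-6, 3

Characteristic polynomial: p(μ) = μ^2 + 3μ - 18 = (μ - 3)(μ + 6).
Roots (with multiplicity): -6, 3.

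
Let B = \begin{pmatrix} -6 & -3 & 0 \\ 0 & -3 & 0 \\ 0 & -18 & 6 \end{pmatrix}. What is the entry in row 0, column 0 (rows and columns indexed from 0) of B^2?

Characteristic polynomial: λ^3 + 3λ^2 - 36λ - 108 = (λ - 6)(λ + 3)(λ + 6), so the eigenvalues are -6, -3, 6.
λ=-6: eigenvector (1, 0, 0).
λ=-3: eigenvector (-1, 1, 2).
λ=6: eigenvector (0, 0, 1).
P = [[1, -1, 0], [0, 1, 0], [0, 2, 1]], D = diag(-6, -3, 6), P⁻¹ = [[1, 1, 0], [0, 1, 0], [0, -2, 1]].
B² = P·diag(36, 9, 36)·P⁻¹ = [[36, 27, 0], [0, 9, 0], [0, -54, 36]].
The requested entry is 36.

36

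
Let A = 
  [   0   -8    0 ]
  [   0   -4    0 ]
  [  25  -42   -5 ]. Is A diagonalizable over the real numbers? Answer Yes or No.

Characteristic polynomial: p(μ) = μ^3 + 9μ^2 + 20μ = μ(μ + 4)(μ + 5).
All 3 eigenvalues are distinct, so A is diagonalizable.

Yes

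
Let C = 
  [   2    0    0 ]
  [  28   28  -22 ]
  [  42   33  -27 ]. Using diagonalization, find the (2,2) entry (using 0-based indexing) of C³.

-807

Characteristic polynomial: t^3 - 3t^2 - 28t + 60 = (t - 6)(t - 2)(t + 5), so the eigenvalues are -5, 2, 6.
t=2: eigenvector (1, 4, 6).
t=6: eigenvector (0, 1, 1).
t=-5: eigenvector (0, 2, 3).
P = [[1, 0, 0], [4, 1, 2], [6, 1, 3]], D = diag(2, 6, -5), P⁻¹ = [[1, 0, 0], [0, 3, -2], [-2, -1, 1]].
C³ = P·diag(8, 216, -125)·P⁻¹ = [[8, 0, 0], [532, 898, -682], [798, 1023, -807]].
The requested entry is -807.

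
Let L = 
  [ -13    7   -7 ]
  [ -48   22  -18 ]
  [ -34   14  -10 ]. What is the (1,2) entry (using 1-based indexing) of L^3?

Characteristic polynomial: r^3 + r^2 - 26r + 24 = (r - 4)(r - 1)(r + 6), so the eigenvalues are -6, 1, 4.
r=1: eigenvector (1, 4, 2).
r=-6: eigenvector (1, 3, 2).
r=4: eigenvector (0, 1, 1).
P = [[1, 1, 0], [4, 3, 1], [2, 2, 1]], D = diag(1, -6, 4), P⁻¹ = [[-1, 1, -1], [2, -1, 1], [-2, 0, 1]].
L³ = P·diag(1, -216, 64)·P⁻¹ = [[-433, 217, -217], [-1428, 652, -588], [-994, 434, -370]].
The requested entry is 217.

217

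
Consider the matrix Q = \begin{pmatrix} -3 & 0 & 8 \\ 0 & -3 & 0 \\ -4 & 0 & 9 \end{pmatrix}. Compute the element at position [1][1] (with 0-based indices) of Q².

Characteristic polynomial: λ^3 - 3λ^2 - 13λ + 15 = (λ - 5)(λ - 1)(λ + 3), so the eigenvalues are -3, 1, 5.
λ=1: eigenvector (2, 0, 1).
λ=-3: eigenvector (0, 1, 0).
λ=5: eigenvector (-1, 0, -1).
P = [[2, 0, -1], [0, 1, 0], [1, 0, -1]], D = diag(1, -3, 5), P⁻¹ = [[1, 0, -1], [0, 1, 0], [1, 0, -2]].
Q² = P·diag(1, 9, 25)·P⁻¹ = [[-23, 0, 48], [0, 9, 0], [-24, 0, 49]].
The requested entry is 9.

9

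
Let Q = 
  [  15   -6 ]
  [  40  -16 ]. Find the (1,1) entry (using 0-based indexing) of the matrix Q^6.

16

Characteristic polynomial: λ^2 + λ = λ(λ + 1), so the eigenvalues are -1, 0.
λ=0: eigenvector (-2, -5).
λ=-1: eigenvector (3, 8).
P = [[-2, 3], [-5, 8]], D = diag(0, -1), P⁻¹ = [[-8, 3], [-5, 2]].
Q⁶ = P·diag(0, 1)·P⁻¹ = [[-15, 6], [-40, 16]].
The requested entry is 16.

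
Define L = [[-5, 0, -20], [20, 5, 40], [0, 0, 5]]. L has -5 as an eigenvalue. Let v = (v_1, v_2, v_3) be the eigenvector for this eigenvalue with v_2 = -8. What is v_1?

4

L + 5I = [[0, 0, -20], [20, 10, 40], [0, 0, 10]].
Solving (L + 5I)v = 0 gives the eigenspace spanned by (4, -8, 0).
With v_2 = -8, v = (4, -8, 0), so v_1 = 4.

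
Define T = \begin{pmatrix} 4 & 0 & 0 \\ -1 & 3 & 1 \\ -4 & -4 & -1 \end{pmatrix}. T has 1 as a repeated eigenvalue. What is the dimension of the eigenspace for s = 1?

T − 1I = [[3, 0, 0], [-1, 2, 1], [-4, -4, -2]].
This matrix has rank 2, so its null space has dimension 3 − 2 = 1.

1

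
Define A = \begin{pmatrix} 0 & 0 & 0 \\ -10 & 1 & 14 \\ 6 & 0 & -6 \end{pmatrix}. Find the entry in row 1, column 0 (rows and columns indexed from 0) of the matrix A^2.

74

Characteristic polynomial: r^3 + 5r^2 - 6r = r(r - 1)(r + 6), so the eigenvalues are -6, 0, 1.
r=0: eigenvector (1, -4, 1).
r=-6: eigenvector (0, -2, 1).
r=1: eigenvector (0, 1, 0).
P = [[1, 0, 0], [-4, -2, 1], [1, 1, 0]], D = diag(0, -6, 1), P⁻¹ = [[1, 0, 0], [-1, 0, 1], [2, 1, 2]].
A² = P·diag(0, 36, 1)·P⁻¹ = [[0, 0, 0], [74, 1, -70], [-36, 0, 36]].
The requested entry is 74.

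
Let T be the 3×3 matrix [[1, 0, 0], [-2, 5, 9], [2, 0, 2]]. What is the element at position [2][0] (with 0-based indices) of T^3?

Characteristic polynomial: μ^3 - 8μ^2 + 17μ - 10 = (μ - 5)(μ - 2)(μ - 1), so the eigenvalues are 1, 2, 5.
μ=1: eigenvector (1, 5, -2).
μ=5: eigenvector (0, 1, 0).
μ=2: eigenvector (0, -3, 1).
P = [[1, 0, 0], [5, 1, -3], [-2, 0, 1]], D = diag(1, 5, 2), P⁻¹ = [[1, 0, 0], [1, 1, 3], [2, 0, 1]].
T³ = P·diag(1, 125, 8)·P⁻¹ = [[1, 0, 0], [82, 125, 351], [14, 0, 8]].
The requested entry is 14.

14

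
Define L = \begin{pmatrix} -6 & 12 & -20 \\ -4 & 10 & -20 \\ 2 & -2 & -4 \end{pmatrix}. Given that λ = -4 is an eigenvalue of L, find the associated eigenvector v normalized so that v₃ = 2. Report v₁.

L + 4I = [[-2, 12, -20], [-4, 14, -20], [2, -2, 0]].
Solving (L + 4I)v = 0 gives the eigenspace spanned by (4, 4, 2).
With v₃ = 2, v = (4, 4, 2), so v₁ = 4.

4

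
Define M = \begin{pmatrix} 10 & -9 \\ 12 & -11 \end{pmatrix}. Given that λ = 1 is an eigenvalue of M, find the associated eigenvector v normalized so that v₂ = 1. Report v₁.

M − 1I = [[9, -9], [12, -12]].
Solving (M − 1I)v = 0 gives the eigenspace spanned by (1, 1).
With v₂ = 1, v = (1, 1), so v₁ = 1.

1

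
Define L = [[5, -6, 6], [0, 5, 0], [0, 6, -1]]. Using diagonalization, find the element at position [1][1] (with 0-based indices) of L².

Characteristic polynomial: μ^3 - 9μ^2 + 15μ + 25 = (μ - 5)^2(μ + 1), so the eigenvalues are -1, 5, 5.
μ=5: eigenvector (0, 1, 1).
μ=5: eigenvector (-1, 1, 1).
μ=-1: eigenvector (-1, 0, 1).
P = [[0, -1, -1], [1, 1, 0], [1, 1, 1]], D = diag(5, 5, -1), P⁻¹ = [[1, 0, 1], [-1, 1, -1], [0, -1, 1]].
L² = P·diag(25, 25, 1)·P⁻¹ = [[25, -24, 24], [0, 25, 0], [0, 24, 1]].
The requested entry is 25.

25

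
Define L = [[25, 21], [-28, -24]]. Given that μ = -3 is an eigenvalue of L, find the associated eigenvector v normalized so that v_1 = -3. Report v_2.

L + 3I = [[28, 21], [-28, -21]].
Solving (L + 3I)v = 0 gives the eigenspace spanned by (-3, 4).
With v_1 = -3, v = (-3, 4), so v_2 = 4.

4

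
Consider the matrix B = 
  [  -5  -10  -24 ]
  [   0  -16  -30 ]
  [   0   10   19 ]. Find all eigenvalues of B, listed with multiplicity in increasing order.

Characteristic polynomial: p(t) = t^3 + 2t^2 - 19t - 20 = (t - 4)(t + 1)(t + 5).
Roots (with multiplicity): -5, -1, 4.

-5, -1, 4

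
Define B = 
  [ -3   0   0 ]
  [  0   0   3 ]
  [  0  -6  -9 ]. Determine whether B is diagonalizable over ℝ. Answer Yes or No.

Characteristic polynomial: p(t) = t^3 + 12t^2 + 45t + 54 = (t + 3)^2(t + 6).
t = -3 has algebraic multiplicity 2; rank(B + 3I) = 1, so geometric multiplicity = 2.
Every eigenvalue has geometric = algebraic multiplicity, so B is diagonalizable.

Yes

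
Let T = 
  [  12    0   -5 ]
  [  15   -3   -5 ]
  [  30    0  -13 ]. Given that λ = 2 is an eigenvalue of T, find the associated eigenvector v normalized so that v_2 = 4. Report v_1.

4

T − 2I = [[10, 0, -5], [15, -5, -5], [30, 0, -15]].
Solving (T − 2I)v = 0 gives the eigenspace spanned by (4, 4, 8).
With v_2 = 4, v = (4, 4, 8), so v_1 = 4.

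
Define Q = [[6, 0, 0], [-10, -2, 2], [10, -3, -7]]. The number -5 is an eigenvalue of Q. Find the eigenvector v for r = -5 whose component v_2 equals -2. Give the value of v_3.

Q + 5I = [[11, 0, 0], [-10, 3, 2], [10, -3, -2]].
Solving (Q + 5I)v = 0 gives the eigenspace spanned by (0, -2, 3).
With v_2 = -2, v = (0, -2, 3), so v_3 = 3.

3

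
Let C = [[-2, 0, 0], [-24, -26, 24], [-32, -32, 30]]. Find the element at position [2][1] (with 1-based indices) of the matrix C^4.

-3840

Characteristic polynomial: r^3 - 2r^2 - 20r - 24 = (r - 6)(r + 2)^2, so the eigenvalues are -2, -2, 6.
r=6: eigenvector (0, 3, 4).
r=-2: eigenvector (1, -1, 0).
r=-2: eigenvector (0, -1, -1).
P = [[0, 1, 0], [3, -1, -1], [4, 0, -1]], D = diag(6, -2, -2), P⁻¹ = [[-1, -1, 1], [1, 0, 0], [-4, -4, 3]].
C⁴ = P·diag(1296, 16, 16)·P⁻¹ = [[16, 0, 0], [-3840, -3824, 3840], [-5120, -5120, 5136]].
The requested entry is -3840.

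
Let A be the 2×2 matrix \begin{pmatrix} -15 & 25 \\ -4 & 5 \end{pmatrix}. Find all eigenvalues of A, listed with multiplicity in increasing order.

-5, -5

Characteristic polynomial: p(r) = r^2 + 10r + 25 = (r + 5)^2.
Roots (with multiplicity): -5, -5.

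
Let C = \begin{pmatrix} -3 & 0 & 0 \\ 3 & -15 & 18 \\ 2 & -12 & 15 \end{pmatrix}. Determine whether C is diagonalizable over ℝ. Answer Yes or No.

No

Characteristic polynomial: p(t) = t^3 + 3t^2 - 9t - 27 = (t - 3)(t + 3)^2.
t = -3 has algebraic multiplicity 2; rank(C + 3I) = 2, so geometric multiplicity = 1.
Geometric multiplicity < algebraic multiplicity, so C is not diagonalizable.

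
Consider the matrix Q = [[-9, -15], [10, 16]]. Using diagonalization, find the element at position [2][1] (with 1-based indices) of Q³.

430

Characteristic polynomial: t^2 - 7t + 6 = (t - 6)(t - 1), so the eigenvalues are 1, 6.
t=1: eigenvector (3, -2).
t=6: eigenvector (-1, 1).
P = [[3, -1], [-2, 1]], D = diag(1, 6), P⁻¹ = [[1, 1], [2, 3]].
Q³ = P·diag(1, 216)·P⁻¹ = [[-429, -645], [430, 646]].
The requested entry is 430.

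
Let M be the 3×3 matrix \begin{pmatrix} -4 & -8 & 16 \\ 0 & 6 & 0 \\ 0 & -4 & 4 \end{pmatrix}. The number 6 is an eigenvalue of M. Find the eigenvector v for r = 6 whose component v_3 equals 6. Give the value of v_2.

-3

M − 6I = [[-10, -8, 16], [0, 0, 0], [0, -4, -2]].
Solving (M − 6I)v = 0 gives the eigenspace spanned by (12, -3, 6).
With v_3 = 6, v = (12, -3, 6), so v_2 = -3.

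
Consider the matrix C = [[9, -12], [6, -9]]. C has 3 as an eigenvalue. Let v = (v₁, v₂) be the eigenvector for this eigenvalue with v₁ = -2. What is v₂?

-1

C − 3I = [[6, -12], [6, -12]].
Solving (C − 3I)v = 0 gives the eigenspace spanned by (-2, -1).
With v₁ = -2, v = (-2, -1), so v₂ = -1.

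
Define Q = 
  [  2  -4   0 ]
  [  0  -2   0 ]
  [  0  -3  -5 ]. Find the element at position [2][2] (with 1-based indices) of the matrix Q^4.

16

Characteristic polynomial: r^3 + 5r^2 - 4r - 20 = (r - 2)(r + 2)(r + 5), so the eigenvalues are -5, -2, 2.
r=2: eigenvector (1, 0, 0).
r=-2: eigenvector (1, 1, -1).
r=-5: eigenvector (0, 0, 1).
P = [[1, 1, 0], [0, 1, 0], [0, -1, 1]], D = diag(2, -2, -5), P⁻¹ = [[1, -1, 0], [0, 1, 0], [0, 1, 1]].
Q⁴ = P·diag(16, 16, 625)·P⁻¹ = [[16, 0, 0], [0, 16, 0], [0, 609, 625]].
The requested entry is 16.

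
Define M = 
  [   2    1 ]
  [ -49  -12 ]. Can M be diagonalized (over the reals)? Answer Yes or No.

Characteristic polynomial: p(s) = s^2 + 10s + 25 = (s + 5)^2.
s = -5 has algebraic multiplicity 2; rank(M + 5I) = 1, so geometric multiplicity = 1.
Geometric multiplicity < algebraic multiplicity, so M is not diagonalizable.

No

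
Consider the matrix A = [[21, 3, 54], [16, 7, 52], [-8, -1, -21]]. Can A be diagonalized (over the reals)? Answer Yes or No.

Characteristic polynomial: p(r) = r^3 - 7r^2 - 5r + 75 = (r - 5)^2(r + 3).
r = 5 has algebraic multiplicity 2; rank(A − 5I) = 2, so geometric multiplicity = 1.
Geometric multiplicity < algebraic multiplicity, so A is not diagonalizable.

No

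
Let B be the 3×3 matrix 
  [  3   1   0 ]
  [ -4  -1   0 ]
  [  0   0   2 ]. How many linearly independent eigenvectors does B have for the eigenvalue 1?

B − 1I = [[2, 1, 0], [-4, -2, 0], [0, 0, 1]].
This matrix has rank 2, so its null space has dimension 3 − 2 = 1.

1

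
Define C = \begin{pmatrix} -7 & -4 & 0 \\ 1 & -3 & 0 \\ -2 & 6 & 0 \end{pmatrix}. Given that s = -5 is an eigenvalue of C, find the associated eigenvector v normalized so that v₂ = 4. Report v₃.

C + 5I = [[-2, -4, 0], [1, 2, 0], [-2, 6, 5]].
Solving (C + 5I)v = 0 gives the eigenspace spanned by (-8, 4, -8).
With v₂ = 4, v = (-8, 4, -8), so v₃ = -8.

-8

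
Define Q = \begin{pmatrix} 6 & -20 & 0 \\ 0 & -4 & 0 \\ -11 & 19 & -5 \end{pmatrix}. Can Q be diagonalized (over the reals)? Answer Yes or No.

Characteristic polynomial: p(s) = s^3 + 3s^2 - 34s - 120 = (s - 6)(s + 4)(s + 5).
All 3 eigenvalues are distinct, so Q is diagonalizable.

Yes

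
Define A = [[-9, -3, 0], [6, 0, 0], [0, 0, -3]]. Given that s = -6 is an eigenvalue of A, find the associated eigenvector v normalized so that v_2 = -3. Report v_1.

A + 6I = [[-3, -3, 0], [6, 6, 0], [0, 0, 3]].
Solving (A + 6I)v = 0 gives the eigenspace spanned by (3, -3, 0).
With v_2 = -3, v = (3, -3, 0), so v_1 = 3.

3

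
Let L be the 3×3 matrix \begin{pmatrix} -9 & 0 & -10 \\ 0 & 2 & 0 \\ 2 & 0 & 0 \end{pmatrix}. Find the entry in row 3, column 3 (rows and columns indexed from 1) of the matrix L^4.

Characteristic polynomial: t^3 + 7t^2 + 2t - 40 = (t - 2)(t + 4)(t + 5), so the eigenvalues are -5, -4, 2.
t=-5: eigenvector (5, 0, -2).
t=2: eigenvector (0, 1, 0).
t=-4: eigenvector (-2, 0, 1).
P = [[5, 0, -2], [0, 1, 0], [-2, 0, 1]], D = diag(-5, 2, -4), P⁻¹ = [[1, 0, 2], [0, 1, 0], [2, 0, 5]].
L⁴ = P·diag(625, 16, 256)·P⁻¹ = [[2101, 0, 3690], [0, 16, 0], [-738, 0, -1220]].
The requested entry is -1220.

-1220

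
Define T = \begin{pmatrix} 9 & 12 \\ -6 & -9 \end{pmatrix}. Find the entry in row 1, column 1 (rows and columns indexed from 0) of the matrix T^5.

Characteristic polynomial: μ^2 - 9 = (μ - 3)(μ + 3), so the eigenvalues are -3, 3.
μ=-3: eigenvector (-1, 1).
μ=3: eigenvector (2, -1).
P = [[-1, 2], [1, -1]], D = diag(-3, 3), P⁻¹ = [[1, 2], [1, 1]].
T⁵ = P·diag(-243, 243)·P⁻¹ = [[729, 972], [-486, -729]].
The requested entry is -729.

-729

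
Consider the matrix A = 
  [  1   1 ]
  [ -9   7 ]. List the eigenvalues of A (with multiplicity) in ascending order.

4, 4

Characteristic polynomial: p(r) = r^2 - 8r + 16 = (r - 4)^2.
Roots (with multiplicity): 4, 4.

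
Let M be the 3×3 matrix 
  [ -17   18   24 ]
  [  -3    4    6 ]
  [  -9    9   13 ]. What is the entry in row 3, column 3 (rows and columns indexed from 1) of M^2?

Characteristic polynomial: t^3 - 21t + 20 = (t - 4)(t - 1)(t + 5), so the eigenvalues are -5, 1, 4.
t=1: eigenvector (1, 1, 0).
t=-5: eigenvector (2, 0, 1).
t=4: eigenvector (2, 1, 1).
P = [[1, 2, 2], [1, 0, 1], [0, 1, 1]], D = diag(1, -5, 4), P⁻¹ = [[1, 0, -2], [1, -1, -1], [-1, 1, 2]].
M² = P·diag(1, 25, 16)·P⁻¹ = [[19, -18, 12], [-15, 16, 30], [9, -9, 7]].
The requested entry is 7.

7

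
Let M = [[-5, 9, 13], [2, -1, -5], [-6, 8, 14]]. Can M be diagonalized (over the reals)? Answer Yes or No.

Characteristic polynomial: p(μ) = μ^3 - 8μ^2 + 21μ - 18 = (μ - 3)^2(μ - 2).
μ = 3 has algebraic multiplicity 2; rank(M − 3I) = 2, so geometric multiplicity = 1.
Geometric multiplicity < algebraic multiplicity, so M is not diagonalizable.

No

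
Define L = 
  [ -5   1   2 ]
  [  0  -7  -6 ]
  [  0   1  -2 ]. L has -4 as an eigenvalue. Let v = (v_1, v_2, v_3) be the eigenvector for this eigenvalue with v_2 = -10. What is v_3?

L + 4I = [[-1, 1, 2], [0, -3, -6], [0, 1, 2]].
Solving (L + 4I)v = 0 gives the eigenspace spanned by (0, -10, 5).
With v_2 = -10, v = (0, -10, 5), so v_3 = 5.

5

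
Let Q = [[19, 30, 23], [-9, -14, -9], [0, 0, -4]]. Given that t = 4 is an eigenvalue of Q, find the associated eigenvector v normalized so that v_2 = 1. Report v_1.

-2

Q − 4I = [[15, 30, 23], [-9, -18, -9], [0, 0, -8]].
Solving (Q − 4I)v = 0 gives the eigenspace spanned by (-2, 1, 0).
With v_2 = 1, v = (-2, 1, 0), so v_1 = -2.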